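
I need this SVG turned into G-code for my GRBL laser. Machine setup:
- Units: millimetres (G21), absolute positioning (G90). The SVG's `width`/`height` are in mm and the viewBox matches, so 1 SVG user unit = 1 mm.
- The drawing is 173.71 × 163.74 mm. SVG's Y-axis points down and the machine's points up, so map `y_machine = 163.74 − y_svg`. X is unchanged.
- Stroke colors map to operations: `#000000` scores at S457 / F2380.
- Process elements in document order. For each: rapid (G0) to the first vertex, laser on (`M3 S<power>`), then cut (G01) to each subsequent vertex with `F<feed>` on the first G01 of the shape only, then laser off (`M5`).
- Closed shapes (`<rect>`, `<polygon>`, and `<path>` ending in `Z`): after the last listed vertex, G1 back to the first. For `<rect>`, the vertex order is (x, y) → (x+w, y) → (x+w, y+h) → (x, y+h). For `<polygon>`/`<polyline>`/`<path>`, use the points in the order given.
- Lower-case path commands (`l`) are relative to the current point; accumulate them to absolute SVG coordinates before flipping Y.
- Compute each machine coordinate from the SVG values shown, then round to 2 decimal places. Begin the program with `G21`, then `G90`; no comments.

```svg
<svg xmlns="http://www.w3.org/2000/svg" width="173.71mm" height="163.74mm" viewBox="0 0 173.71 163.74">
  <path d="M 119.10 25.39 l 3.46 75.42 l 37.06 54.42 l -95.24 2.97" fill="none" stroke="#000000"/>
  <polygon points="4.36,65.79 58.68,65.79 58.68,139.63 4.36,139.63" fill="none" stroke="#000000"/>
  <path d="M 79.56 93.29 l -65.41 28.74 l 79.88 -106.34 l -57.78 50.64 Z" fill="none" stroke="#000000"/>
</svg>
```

G21
G90
G0 X119.10 Y138.35
M3 S457
G01 X122.56 Y62.93 F2380
G01 X159.62 Y8.51
G01 X64.38 Y5.54
M5
G0 X4.36 Y97.95
M3 S457
G01 X58.68 Y97.95 F2380
G01 X58.68 Y24.11
G01 X4.36 Y24.11
G01 X4.36 Y97.95
M5
G0 X79.56 Y70.45
M3 S457
G01 X14.15 Y41.71 F2380
G01 X94.03 Y148.05
G01 X36.25 Y97.41
G01 X79.56 Y70.45
M5

1 u = 1 mm; y_m = 163.74 − y.

[1] `<path>` open polyline, #000000→score S457 F2380: (119.10,138.35) → (122.56,62.93) → (159.62,8.51) → (64.38,5.54)

[2] `<polygon>` rectangle, #000000→score S457 F2380: (4.36,97.95) → (58.68,97.95) → (58.68,24.11) → (4.36,24.11) → (4.36,97.95) (closed)

[3] `<path>` closed polygon, #000000→score S457 F2380: (79.56,70.45) → (14.15,41.71) → (94.03,148.05) → (36.25,97.41) → (79.56,70.45) (closed)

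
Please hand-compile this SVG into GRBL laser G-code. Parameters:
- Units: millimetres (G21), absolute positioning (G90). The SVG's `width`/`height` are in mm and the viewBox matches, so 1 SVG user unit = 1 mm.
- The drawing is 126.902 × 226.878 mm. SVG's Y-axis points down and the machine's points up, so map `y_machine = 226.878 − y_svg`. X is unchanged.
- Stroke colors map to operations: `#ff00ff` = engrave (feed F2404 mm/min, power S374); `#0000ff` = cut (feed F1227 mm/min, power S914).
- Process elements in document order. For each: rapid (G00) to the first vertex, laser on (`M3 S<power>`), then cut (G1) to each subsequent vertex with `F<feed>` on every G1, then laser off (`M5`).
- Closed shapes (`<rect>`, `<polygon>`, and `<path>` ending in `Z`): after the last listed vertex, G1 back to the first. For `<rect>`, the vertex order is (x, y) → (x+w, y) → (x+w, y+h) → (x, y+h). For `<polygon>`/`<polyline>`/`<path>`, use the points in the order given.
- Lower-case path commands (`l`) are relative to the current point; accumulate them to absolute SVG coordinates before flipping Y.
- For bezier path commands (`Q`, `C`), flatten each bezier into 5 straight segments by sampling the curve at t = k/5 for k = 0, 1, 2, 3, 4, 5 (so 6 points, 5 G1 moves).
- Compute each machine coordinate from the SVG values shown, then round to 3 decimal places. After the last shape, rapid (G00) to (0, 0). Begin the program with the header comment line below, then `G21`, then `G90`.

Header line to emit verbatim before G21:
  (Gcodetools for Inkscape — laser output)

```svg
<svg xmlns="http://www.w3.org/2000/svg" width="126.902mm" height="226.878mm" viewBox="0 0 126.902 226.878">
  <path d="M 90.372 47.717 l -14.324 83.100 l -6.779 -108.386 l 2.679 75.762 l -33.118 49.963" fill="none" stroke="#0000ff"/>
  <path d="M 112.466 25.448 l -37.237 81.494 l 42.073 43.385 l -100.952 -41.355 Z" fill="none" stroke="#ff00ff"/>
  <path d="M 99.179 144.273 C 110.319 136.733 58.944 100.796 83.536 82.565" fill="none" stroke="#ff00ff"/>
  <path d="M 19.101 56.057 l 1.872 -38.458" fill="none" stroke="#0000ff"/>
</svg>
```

(Gcodetools for Inkscape — laser output)
G21
G90
G00 X90.372 Y179.161
M3 S914
G1 X76.048 Y96.061 F1227
G1 X69.269 Y204.447 F1227
G1 X71.948 Y128.685 F1227
G1 X38.830 Y78.722 F1227
M5
G00 X112.466 Y201.430
M3 S374
G1 X75.229 Y119.936 F2404
G1 X117.302 Y76.551 F2404
G1 X16.350 Y117.906 F2404
G1 X112.466 Y201.430 F2404
M5
G00 X99.179 Y82.605
M3 S374
G1 X99.469 Y90.168 F2404
G1 X91.403 Y102.333 F2404
G1 X81.627 Y116.888 F2404
G1 X76.789 Y131.619 F2404
G1 X83.536 Y144.313 F2404
M5
G00 X19.101 Y170.821
M3 S914
G1 X20.973 Y209.279 F1227
M5
G00 X0.000 Y0.000

1 u = 1 mm; y_m = 226.878 − y.

[1] `<path>` open polyline, #0000ff→cut S914 F1227: (90.372,179.161) → (76.048,96.061) → (69.269,204.447) → (71.948,128.685) → (38.830,78.722)

[2] `<path>` closed polygon, #ff00ff→engrave S374 F2404: (112.466,201.430) → (75.229,119.936) → (117.302,76.551) → (16.350,117.906) → (112.466,201.430) (closed)

[3] `<path>` cubic bezier, #ff00ff→engrave S374 F2404: (99.179,82.605) → (99.469,90.168) → (91.403,102.333) → (81.627,116.888) → (76.789,131.619) → (83.536,144.313)

[4] `<path>` line segment, #0000ff→cut S914 F1227: (19.101,170.821) → (20.973,209.279)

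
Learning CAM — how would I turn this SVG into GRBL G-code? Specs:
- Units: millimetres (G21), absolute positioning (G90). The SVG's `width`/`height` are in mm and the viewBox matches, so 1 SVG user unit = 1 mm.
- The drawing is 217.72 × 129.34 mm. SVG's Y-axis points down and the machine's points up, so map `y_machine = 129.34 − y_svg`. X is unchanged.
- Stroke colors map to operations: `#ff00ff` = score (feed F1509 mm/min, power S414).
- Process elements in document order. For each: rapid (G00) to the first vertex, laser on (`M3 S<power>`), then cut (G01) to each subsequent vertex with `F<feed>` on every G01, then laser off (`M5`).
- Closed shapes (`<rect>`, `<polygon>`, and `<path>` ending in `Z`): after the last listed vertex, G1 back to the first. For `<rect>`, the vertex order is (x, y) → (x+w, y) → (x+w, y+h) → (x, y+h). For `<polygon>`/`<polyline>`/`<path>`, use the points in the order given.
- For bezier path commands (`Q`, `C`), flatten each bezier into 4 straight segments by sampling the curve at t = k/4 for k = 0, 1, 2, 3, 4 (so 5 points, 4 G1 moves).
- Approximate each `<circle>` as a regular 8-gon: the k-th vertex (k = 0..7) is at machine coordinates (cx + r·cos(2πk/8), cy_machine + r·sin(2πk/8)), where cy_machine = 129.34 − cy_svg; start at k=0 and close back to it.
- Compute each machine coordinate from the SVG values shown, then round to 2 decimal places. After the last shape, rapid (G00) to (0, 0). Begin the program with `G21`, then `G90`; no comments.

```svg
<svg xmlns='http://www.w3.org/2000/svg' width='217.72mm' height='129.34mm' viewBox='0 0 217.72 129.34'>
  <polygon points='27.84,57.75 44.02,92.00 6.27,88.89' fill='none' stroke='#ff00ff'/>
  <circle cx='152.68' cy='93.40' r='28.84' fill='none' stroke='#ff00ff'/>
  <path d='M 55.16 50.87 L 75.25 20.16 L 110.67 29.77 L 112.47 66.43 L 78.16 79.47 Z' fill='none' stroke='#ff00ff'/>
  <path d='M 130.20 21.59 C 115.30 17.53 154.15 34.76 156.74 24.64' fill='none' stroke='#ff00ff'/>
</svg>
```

1 u = 1 mm; y_m = 129.34 − y.

[1] `<polygon>` regular polygon, #ff00ff→score S414 F1509: (27.84,71.59) → (44.02,37.34) → (6.27,40.45) → (27.84,71.59) (closed)

[2] `<circle>` circle, #ff00ff→score S414 F1509: (181.52,35.94) → (173.07,56.33) → (152.68,64.78) → (132.29,56.33) → (123.84,35.94) → (132.29,15.55) → (152.68,7.10) → (173.07,15.55) → (181.52,35.94) (closed)

[3] `<path>` regular polygon, #ff00ff→score S414 F1509: (55.16,78.47) → (75.25,109.18) → (110.67,99.57) → (112.47,62.91) → (78.16,49.87) → (55.16,78.47) (closed)

[4] `<path>` cubic bezier, #ff00ff→score S414 F1509: (130.20,107.75) → (127.70,107.56) → (136.91,103.95) → (149.41,101.48) → (156.74,104.70)

G21
G90
G00 X27.84 Y71.59
M3 S414
G01 X44.02 Y37.34 F1509
G01 X6.27 Y40.45 F1509
G01 X27.84 Y71.59 F1509
M5
G00 X181.52 Y35.94
M3 S414
G01 X173.07 Y56.33 F1509
G01 X152.68 Y64.78 F1509
G01 X132.29 Y56.33 F1509
G01 X123.84 Y35.94 F1509
G01 X132.29 Y15.55 F1509
G01 X152.68 Y7.10 F1509
G01 X173.07 Y15.55 F1509
G01 X181.52 Y35.94 F1509
M5
G00 X55.16 Y78.47
M3 S414
G01 X75.25 Y109.18 F1509
G01 X110.67 Y99.57 F1509
G01 X112.47 Y62.91 F1509
G01 X78.16 Y49.87 F1509
G01 X55.16 Y78.47 F1509
M5
G00 X130.20 Y107.75
M3 S414
G01 X127.70 Y107.56 F1509
G01 X136.91 Y103.95 F1509
G01 X149.41 Y101.48 F1509
G01 X156.74 Y104.70 F1509
M5
G00 X0.00 Y0.00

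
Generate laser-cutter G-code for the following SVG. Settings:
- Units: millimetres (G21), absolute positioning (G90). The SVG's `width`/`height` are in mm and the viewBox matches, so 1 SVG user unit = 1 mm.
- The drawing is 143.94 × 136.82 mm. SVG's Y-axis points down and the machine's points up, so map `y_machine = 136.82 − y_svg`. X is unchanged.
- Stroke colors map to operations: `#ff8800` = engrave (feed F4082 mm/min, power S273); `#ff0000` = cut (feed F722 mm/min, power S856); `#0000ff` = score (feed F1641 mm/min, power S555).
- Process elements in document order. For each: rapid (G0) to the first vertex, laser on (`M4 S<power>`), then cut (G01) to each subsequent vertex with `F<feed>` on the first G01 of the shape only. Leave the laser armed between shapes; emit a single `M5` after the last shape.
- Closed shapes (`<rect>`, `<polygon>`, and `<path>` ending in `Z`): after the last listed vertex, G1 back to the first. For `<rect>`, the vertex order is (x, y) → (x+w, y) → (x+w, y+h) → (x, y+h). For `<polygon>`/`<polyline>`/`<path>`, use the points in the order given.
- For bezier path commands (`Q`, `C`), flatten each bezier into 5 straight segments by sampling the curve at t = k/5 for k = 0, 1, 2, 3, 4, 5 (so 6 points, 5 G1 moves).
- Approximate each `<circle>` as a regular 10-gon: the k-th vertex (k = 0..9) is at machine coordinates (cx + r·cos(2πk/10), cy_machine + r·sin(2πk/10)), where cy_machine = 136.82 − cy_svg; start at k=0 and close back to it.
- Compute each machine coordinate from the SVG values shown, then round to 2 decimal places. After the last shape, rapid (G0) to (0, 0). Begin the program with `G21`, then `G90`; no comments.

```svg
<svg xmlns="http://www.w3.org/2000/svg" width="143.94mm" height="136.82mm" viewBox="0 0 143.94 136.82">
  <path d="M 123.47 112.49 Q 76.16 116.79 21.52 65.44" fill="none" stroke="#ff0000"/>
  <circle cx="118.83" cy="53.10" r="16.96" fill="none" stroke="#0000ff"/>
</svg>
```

viewBox `0 0 143.94 136.82` with mm width/height → 1 unit = 1 mm. Flip: y_m = 136.82 − y_svg.

**Shape 1** — `<path>` quadratic bezier, stroke `#ff0000` → cut (S856, F722). Control points (SVG): P0=(123.47,112.49), P1=(76.16,116.79), P2=(21.52,65.44); sampled at t=k/5. Machine vertices: (123.47,24.33) → (104.25,24.84) → (84.45,29.79) → (64.06,39.20) → (43.08,53.07) → (21.52,71.38). Open path.

**Shape 2** — `<circle>` circle, stroke `#0000ff` → score (S555, F1641). Machine vertices: (135.79,83.72) → (132.55,93.69) → (124.07,99.85) → (113.59,99.85) → (105.11,93.69) → (101.87,83.72) → (105.11,73.75) → (113.59,67.59) → (124.07,67.59) → (132.55,73.75) → (135.79,83.72). Closed: final G1 returns to the first vertex.

G21
G90
G0 X123.47 Y24.33
M4 S856
G01 X104.25 Y24.84 F722
G01 X84.45 Y29.79
G01 X64.06 Y39.20
G01 X43.08 Y53.07
G01 X21.52 Y71.38
G0 X135.79 Y83.72
M4 S555
G01 X132.55 Y93.69 F1641
G01 X124.07 Y99.85
G01 X113.59 Y99.85
G01 X105.11 Y93.69
G01 X101.87 Y83.72
G01 X105.11 Y73.75
G01 X113.59 Y67.59
G01 X124.07 Y67.59
G01 X132.55 Y73.75
G01 X135.79 Y83.72
M5
G0 X0.00 Y0.00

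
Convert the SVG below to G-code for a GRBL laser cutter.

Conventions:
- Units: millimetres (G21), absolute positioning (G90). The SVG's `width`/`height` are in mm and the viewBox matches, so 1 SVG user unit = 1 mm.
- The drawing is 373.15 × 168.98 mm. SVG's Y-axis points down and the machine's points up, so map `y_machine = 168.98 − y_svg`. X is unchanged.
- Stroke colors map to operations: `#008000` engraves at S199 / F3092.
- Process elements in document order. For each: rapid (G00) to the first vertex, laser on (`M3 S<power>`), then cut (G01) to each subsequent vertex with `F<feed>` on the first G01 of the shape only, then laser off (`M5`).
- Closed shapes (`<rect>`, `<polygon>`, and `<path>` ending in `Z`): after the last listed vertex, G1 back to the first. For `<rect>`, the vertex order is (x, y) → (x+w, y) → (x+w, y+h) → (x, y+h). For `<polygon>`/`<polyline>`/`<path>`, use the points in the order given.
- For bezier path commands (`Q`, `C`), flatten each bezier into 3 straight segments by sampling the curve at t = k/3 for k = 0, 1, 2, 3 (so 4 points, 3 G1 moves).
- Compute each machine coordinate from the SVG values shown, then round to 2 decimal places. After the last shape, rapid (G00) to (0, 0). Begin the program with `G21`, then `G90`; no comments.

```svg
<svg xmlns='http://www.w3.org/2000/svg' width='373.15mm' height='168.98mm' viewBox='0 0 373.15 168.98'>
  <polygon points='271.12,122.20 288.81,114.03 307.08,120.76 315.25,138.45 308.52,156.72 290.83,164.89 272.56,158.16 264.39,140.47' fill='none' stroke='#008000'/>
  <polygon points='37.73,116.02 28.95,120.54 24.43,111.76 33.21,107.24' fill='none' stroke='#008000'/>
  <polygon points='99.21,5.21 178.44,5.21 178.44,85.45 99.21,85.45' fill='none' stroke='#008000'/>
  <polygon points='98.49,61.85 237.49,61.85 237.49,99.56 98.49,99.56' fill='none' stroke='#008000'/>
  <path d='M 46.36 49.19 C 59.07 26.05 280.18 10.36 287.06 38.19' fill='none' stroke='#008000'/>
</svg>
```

Since the viewBox matches the mm dimensions, user units are millimetres directly. The only transform is the Y-flip y_m = 168.98 − y_svg.

Shape 1 is a regular polygon drawn with `<polygon>`. Its stroke #008000 means engrave at S199, F3092. After flipping Y the toolpath is (271.12,46.78) → (288.81,54.95) → (307.08,48.22) → (315.25,30.53) → (308.52,12.26) → (290.83,4.09) → (272.56,10.82) → (264.39,28.51) → (271.12,46.78), returning to the start.

Shape 2 is a regular polygon drawn with `<polygon>`. Its stroke #008000 means engrave at S199, F3092. After flipping Y the toolpath is (37.73,52.96) → (28.95,48.44) → (24.43,57.22) → (33.21,61.74) → (37.73,52.96), returning to the start.

Shape 3 is a rectangle drawn with `<polygon>`. Its stroke #008000 means engrave at S199, F3092. After flipping Y the toolpath is (99.21,163.77) → (178.44,163.77) → (178.44,83.53) → (99.21,83.53) → (99.21,163.77), returning to the start.

Shape 4 is a rectangle drawn with `<polygon>`. Its stroke #008000 means engrave at S199, F3092. After flipping Y the toolpath is (98.49,107.13) → (237.49,107.13) → (237.49,69.42) → (98.49,69.42) → (98.49,107.13), returning to the start.

Shape 5 is a cubic bezier drawn with `<path>`. Its stroke #008000 means engrave at S199, F3092. After flipping Y the toolpath is (46.36,119.79) → (112.88,139.11) → (224.42,145.45) → (287.06,130.79).

G21
G90
G00 X271.12 Y46.78
M3 S199
G01 X288.81 Y54.95 F3092
G01 X307.08 Y48.22
G01 X315.25 Y30.53
G01 X308.52 Y12.26
G01 X290.83 Y4.09
G01 X272.56 Y10.82
G01 X264.39 Y28.51
G01 X271.12 Y46.78
M5
G00 X37.73 Y52.96
M3 S199
G01 X28.95 Y48.44 F3092
G01 X24.43 Y57.22
G01 X33.21 Y61.74
G01 X37.73 Y52.96
M5
G00 X99.21 Y163.77
M3 S199
G01 X178.44 Y163.77 F3092
G01 X178.44 Y83.53
G01 X99.21 Y83.53
G01 X99.21 Y163.77
M5
G00 X98.49 Y107.13
M3 S199
G01 X237.49 Y107.13 F3092
G01 X237.49 Y69.42
G01 X98.49 Y69.42
G01 X98.49 Y107.13
M5
G00 X46.36 Y119.79
M3 S199
G01 X112.88 Y139.11 F3092
G01 X224.42 Y145.45
G01 X287.06 Y130.79
M5
G00 X0.00 Y0.00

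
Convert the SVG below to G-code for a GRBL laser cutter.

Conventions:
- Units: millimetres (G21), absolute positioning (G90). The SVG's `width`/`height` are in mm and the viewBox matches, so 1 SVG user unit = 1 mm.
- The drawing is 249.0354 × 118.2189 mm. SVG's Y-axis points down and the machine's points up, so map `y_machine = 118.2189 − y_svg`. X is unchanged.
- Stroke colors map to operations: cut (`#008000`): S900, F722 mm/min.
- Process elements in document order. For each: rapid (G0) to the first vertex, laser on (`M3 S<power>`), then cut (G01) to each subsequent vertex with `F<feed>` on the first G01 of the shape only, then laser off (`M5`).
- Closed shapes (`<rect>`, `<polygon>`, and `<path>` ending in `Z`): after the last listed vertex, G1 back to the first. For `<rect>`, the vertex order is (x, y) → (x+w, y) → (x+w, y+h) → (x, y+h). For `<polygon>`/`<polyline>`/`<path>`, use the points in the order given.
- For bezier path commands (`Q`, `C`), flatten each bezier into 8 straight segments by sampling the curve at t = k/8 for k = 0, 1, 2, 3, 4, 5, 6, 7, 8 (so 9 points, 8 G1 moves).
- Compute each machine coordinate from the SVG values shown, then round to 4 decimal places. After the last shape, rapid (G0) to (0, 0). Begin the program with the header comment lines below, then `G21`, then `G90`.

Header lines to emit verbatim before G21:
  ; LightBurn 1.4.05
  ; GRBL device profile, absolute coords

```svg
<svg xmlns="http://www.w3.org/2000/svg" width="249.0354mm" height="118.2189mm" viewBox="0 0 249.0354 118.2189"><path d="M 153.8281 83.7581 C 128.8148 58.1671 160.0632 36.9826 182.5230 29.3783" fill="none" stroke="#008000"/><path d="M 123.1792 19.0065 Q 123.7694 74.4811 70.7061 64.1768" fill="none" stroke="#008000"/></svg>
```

; LightBurn 1.4.05
; GRBL device profile, absolute coords
G21
G90
G0 X153.8281 Y34.4608
M3 S900
G01 X146.9583 Y43.8330 F722
G01 X144.6008 Y52.6845
G01 X145.9932 Y60.9079
G01 X150.3731 Y68.3957
G01 X156.9784 Y75.0404
G01 X165.0467 Y80.7344
G01 X173.8157 Y85.3703
G01 X182.5230 Y88.8406
M5
G0 X123.1792 Y99.2124
M3 S900
G01 X122.4884 Y86.3715 F722
G01 X120.1210 Y75.5863
G01 X116.0768 Y66.8566
G01 X110.3560 Y60.1825
G01 X102.9586 Y55.5640
G01 X93.8844 Y53.0011
G01 X83.1336 Y52.4938
G01 X70.7061 Y54.0421
M5
G0 X0.0000 Y0.0000

1 u = 1 mm; y_m = 118.2189 − y.

[1] `<path>` cubic bezier, #008000→cut S900 F722: (153.8281,34.4608) → (146.9583,43.8330) → (144.6008,52.6845) → (145.9932,60.9079) → (150.3731,68.3957) → (156.9784,75.0404) → (165.0467,80.7344) → (173.8157,85.3703) → (182.5230,88.8406)

[2] `<path>` quadratic bezier, #008000→cut S900 F722: (123.1792,99.2124) → (122.4884,86.3715) → (120.1210,75.5863) → (116.0768,66.8566) → (110.3560,60.1825) → (102.9586,55.5640) → (93.8844,53.0011) → (83.1336,52.4938) → (70.7061,54.0421)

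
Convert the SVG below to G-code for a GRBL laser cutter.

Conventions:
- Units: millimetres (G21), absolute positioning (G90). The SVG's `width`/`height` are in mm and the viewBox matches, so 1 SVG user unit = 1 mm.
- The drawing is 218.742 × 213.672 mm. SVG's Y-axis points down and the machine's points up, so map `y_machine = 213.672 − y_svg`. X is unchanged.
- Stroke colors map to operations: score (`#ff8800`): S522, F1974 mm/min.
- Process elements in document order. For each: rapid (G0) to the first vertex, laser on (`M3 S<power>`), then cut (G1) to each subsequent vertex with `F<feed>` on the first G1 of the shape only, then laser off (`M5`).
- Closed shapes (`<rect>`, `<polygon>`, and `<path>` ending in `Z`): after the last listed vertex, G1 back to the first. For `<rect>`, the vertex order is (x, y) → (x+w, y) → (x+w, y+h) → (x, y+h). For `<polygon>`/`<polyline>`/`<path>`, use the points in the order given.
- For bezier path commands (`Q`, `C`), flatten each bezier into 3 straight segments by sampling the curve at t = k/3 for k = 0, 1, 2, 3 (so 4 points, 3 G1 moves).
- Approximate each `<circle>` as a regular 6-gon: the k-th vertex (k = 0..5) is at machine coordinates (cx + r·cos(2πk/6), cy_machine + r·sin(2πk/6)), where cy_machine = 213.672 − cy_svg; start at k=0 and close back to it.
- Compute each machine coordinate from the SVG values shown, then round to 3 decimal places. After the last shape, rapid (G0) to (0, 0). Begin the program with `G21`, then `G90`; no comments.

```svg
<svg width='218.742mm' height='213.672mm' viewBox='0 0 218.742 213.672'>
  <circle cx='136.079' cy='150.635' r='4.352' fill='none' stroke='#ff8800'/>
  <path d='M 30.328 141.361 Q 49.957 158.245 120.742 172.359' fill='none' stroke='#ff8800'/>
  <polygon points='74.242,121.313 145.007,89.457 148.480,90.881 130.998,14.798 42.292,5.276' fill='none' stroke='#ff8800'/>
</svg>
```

G21
G90
G0 X140.431 Y63.037
M3 S522
G1 X138.255 Y66.806 F1974
G1 X133.903 Y66.806
G1 X131.727 Y63.037
G1 X133.903 Y59.268
G1 X138.255 Y59.268
G1 X140.431 Y63.037
M5
G0 X30.328 Y72.311
M3 S522
G1 X49.098 Y61.363 F1974
G1 X79.236 Y51.030
G1 X120.742 Y41.313
M5
G0 X74.242 Y92.359
M3 S522
G1 X145.007 Y124.215 F1974
G1 X148.480 Y122.791
G1 X130.998 Y198.874
G1 X42.292 Y208.396
G1 X74.242 Y92.359
M5
G0 X0.000 Y0.000

viewBox `0 0 218.742 213.672` with mm width/height → 1 unit = 1 mm. Flip: y_m = 213.672 − y_svg.

**Shape 1** — `<circle>` circle, stroke `#ff8800` → score (S522, F1974). Machine vertices: (140.431,63.037) → (138.255,66.806) → (133.903,66.806) → (131.727,63.037) → (133.903,59.268) → (138.255,59.268) → (140.431,63.037). Closed: final G1 returns to the first vertex.

**Shape 2** — `<path>` quadratic bezier, stroke `#ff8800` → score (S522, F1974). Control points (SVG): P0=(30.328,141.361), P1=(49.957,158.245), P2=(120.742,172.359); sampled at t=k/3. Machine vertices: (30.328,72.311) → (49.098,61.363) → (79.236,51.030) → (120.742,41.313). Open path.

**Shape 3** — `<polygon>` closed polygon, stroke `#ff8800` → score (S522, F1974). Machine vertices: (74.242,92.359) → (145.007,124.215) → (148.480,122.791) → (130.998,198.874) → (42.292,208.396) → (74.242,92.359). Closed: final G1 returns to the first vertex.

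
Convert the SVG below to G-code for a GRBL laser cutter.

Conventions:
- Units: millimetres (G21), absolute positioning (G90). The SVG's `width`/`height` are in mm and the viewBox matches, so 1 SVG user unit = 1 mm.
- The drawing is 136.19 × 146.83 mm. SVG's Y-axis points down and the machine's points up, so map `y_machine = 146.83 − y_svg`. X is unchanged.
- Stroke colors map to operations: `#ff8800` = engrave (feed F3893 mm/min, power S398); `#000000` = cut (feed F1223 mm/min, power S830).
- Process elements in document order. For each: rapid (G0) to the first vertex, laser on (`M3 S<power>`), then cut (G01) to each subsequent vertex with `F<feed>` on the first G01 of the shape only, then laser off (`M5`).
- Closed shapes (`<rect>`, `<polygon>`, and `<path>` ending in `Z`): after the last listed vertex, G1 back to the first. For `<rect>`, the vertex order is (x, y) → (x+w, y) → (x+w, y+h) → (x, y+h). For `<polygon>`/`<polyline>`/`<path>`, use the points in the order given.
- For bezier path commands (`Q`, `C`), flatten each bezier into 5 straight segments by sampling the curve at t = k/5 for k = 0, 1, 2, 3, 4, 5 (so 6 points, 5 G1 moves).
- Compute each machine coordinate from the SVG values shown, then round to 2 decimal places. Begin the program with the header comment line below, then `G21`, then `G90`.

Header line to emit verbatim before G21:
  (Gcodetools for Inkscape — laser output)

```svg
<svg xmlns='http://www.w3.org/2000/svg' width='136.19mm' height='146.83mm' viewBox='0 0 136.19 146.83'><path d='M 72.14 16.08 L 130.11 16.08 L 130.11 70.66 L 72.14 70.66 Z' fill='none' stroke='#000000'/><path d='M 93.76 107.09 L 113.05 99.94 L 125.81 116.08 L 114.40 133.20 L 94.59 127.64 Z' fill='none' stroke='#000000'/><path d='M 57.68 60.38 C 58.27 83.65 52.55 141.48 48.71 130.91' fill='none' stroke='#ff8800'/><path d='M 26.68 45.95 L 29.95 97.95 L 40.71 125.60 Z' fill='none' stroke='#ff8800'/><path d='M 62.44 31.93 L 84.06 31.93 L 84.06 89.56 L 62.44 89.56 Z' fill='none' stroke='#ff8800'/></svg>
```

1 u = 1 mm; y_m = 146.83 − y.

[1] `<path>` rectangle, #000000→cut S830 F1223: (72.14,130.75) → (130.11,130.75) → (130.11,76.17) → (72.14,76.17) → (72.14,130.75) (closed)

[2] `<path>` regular polygon, #000000→cut S830 F1223: (93.76,39.74) → (113.05,46.89) → (125.81,30.75) → (114.40,13.63) → (94.59,19.19) → (93.76,39.74) (closed)

[3] `<path>` cubic bezier, #ff8800→engrave S398 F3893: (57.68,86.45) → (57.34,69.16) → (55.88,48.53) → (53.70,29.48) → (51.17,16.96) → (48.71,15.92)

[4] `<path>` closed polygon, #ff8800→engrave S398 F3893: (26.68,100.88) → (29.95,48.88) → (40.71,21.23) → (26.68,100.88) (closed)

[5] `<path>` rectangle, #ff8800→engrave S398 F3893: (62.44,114.90) → (84.06,114.90) → (84.06,57.27) → (62.44,57.27) → (62.44,114.90) (closed)

(Gcodetools for Inkscape — laser output)
G21
G90
G0 X72.14 Y130.75
M3 S830
G01 X130.11 Y130.75 F1223
G01 X130.11 Y76.17
G01 X72.14 Y76.17
G01 X72.14 Y130.75
M5
G0 X93.76 Y39.74
M3 S830
G01 X113.05 Y46.89 F1223
G01 X125.81 Y30.75
G01 X114.40 Y13.63
G01 X94.59 Y19.19
G01 X93.76 Y39.74
M5
G0 X57.68 Y86.45
M3 S398
G01 X57.34 Y69.16 F3893
G01 X55.88 Y48.53
G01 X53.70 Y29.48
G01 X51.17 Y16.96
G01 X48.71 Y15.92
M5
G0 X26.68 Y100.88
M3 S398
G01 X29.95 Y48.88 F3893
G01 X40.71 Y21.23
G01 X26.68 Y100.88
M5
G0 X62.44 Y114.90
M3 S398
G01 X84.06 Y114.90 F3893
G01 X84.06 Y57.27
G01 X62.44 Y57.27
G01 X62.44 Y114.90
M5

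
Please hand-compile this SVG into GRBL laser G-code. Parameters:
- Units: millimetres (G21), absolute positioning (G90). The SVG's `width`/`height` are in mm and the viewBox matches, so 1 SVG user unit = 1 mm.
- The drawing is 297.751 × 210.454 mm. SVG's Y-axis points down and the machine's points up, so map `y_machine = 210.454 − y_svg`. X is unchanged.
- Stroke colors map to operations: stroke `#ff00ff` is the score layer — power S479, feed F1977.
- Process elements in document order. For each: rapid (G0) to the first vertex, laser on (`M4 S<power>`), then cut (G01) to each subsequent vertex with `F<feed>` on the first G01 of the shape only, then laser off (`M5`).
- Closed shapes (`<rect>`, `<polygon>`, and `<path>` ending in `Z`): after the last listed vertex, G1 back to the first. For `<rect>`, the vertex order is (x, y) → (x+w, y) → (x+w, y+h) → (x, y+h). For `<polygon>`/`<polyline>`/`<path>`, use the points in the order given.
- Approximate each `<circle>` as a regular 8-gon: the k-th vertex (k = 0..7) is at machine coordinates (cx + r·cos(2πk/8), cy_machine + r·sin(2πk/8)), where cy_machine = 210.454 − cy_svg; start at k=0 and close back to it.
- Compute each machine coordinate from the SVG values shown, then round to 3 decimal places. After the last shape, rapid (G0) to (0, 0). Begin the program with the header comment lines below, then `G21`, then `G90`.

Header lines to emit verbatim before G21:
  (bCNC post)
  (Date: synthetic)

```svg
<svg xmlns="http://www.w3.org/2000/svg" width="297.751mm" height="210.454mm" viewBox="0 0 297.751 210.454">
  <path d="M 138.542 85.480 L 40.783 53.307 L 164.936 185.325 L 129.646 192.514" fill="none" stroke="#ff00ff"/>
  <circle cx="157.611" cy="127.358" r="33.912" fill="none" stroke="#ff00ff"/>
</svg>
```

(bCNC post)
(Date: synthetic)
G21
G90
G0 X138.542 Y124.974
M4 S479
G01 X40.783 Y157.147 F1977
G01 X164.936 Y25.129
G01 X129.646 Y17.940
M5
G0 X191.523 Y83.096
M4 S479
G01 X181.590 Y107.075 F1977
G01 X157.611 Y117.008
G01 X133.632 Y107.075
G01 X123.699 Y83.096
G01 X133.632 Y59.117
G01 X157.611 Y49.184
G01 X181.590 Y59.117
G01 X191.523 Y83.096
M5
G0 X0.000 Y0.000

Since the viewBox matches the mm dimensions, user units are millimetres directly. The only transform is the Y-flip y_m = 210.454 − y_svg.

Shape 1 is a open polyline drawn with `<path>`. Its stroke #ff00ff means score at S479, F1977. After flipping Y the toolpath is (138.542,124.974) → (40.783,157.147) → (164.936,25.129) → (129.646,17.940).

Shape 2 is a circle drawn with `<circle>`. Its stroke #ff00ff means score at S479, F1977. After flipping Y the toolpath is (191.523,83.096) → (181.590,107.075) → (157.611,117.008) → (133.632,107.075) → (123.699,83.096) → (133.632,59.117) → (157.611,49.184) → (181.590,59.117) → (191.523,83.096), returning to the start.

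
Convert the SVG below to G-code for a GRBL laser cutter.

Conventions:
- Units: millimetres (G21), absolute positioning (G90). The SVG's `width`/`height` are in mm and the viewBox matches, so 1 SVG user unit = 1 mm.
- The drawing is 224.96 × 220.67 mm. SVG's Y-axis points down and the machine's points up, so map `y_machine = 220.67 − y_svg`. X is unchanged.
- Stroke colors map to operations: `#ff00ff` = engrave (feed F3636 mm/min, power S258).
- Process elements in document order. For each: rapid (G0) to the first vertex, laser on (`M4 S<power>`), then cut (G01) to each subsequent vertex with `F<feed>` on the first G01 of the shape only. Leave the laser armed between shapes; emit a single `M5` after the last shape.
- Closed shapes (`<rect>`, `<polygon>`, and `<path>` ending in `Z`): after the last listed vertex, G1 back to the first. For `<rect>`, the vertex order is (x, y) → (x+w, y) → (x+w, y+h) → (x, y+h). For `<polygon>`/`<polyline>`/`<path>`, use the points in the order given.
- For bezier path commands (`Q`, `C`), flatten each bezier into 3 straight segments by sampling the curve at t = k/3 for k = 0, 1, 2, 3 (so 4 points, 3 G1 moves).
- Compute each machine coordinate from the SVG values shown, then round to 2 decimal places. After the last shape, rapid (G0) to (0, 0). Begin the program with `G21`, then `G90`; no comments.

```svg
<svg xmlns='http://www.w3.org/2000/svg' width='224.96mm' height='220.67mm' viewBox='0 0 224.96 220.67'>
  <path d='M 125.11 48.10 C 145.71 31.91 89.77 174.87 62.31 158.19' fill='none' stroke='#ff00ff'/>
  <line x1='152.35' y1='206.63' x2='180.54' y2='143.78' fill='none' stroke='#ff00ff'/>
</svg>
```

G21
G90
G0 X125.11 Y172.57
M4 S258
G01 X124.09 Y147.52 F3636
G01 X95.37 Y87.21
G01 X62.31 Y62.48
G0 X152.35 Y14.04
M4 S258
G01 X180.54 Y76.89 F3636
M5
G0 X0.00 Y0.00

1 u = 1 mm; y_m = 220.67 − y.

[1] `<path>` cubic bezier, #ff00ff→engrave S258 F3636: (125.11,172.57) → (124.09,147.52) → (95.37,87.21) → (62.31,62.48)

[2] `<line>` line segment, #ff00ff→engrave S258 F3636: (152.35,14.04) → (180.54,76.89)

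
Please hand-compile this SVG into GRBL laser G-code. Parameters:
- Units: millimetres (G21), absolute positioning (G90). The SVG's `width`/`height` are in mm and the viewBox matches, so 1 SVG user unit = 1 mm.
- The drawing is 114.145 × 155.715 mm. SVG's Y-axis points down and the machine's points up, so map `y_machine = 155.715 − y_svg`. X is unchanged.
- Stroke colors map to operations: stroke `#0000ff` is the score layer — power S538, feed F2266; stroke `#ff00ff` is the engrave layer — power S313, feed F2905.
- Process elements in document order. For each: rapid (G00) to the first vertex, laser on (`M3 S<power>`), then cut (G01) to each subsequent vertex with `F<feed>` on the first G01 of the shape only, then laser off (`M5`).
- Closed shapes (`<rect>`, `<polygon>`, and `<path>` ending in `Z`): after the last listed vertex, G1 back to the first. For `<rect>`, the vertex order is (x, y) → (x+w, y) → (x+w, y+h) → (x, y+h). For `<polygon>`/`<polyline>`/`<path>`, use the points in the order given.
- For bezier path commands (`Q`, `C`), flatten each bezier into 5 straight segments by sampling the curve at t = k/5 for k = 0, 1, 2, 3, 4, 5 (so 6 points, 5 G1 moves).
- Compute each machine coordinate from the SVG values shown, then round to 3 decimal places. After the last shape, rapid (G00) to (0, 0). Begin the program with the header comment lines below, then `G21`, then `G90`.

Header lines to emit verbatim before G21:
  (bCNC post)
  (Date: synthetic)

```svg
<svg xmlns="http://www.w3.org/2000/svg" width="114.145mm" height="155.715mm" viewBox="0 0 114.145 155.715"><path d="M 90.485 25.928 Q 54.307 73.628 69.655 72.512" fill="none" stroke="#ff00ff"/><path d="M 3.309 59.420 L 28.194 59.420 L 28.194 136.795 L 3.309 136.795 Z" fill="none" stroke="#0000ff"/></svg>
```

1 u = 1 mm; y_m = 155.715 − y.

[1] `<path>` quadratic bezier, #ff00ff→engrave S313 F2905: (90.485,129.787) → (78.075,112.660) → (69.787,99.438) → (65.621,90.121) → (65.577,84.709) → (69.655,83.203)

[2] `<path>` rectangle, #0000ff→score S538 F2266: (3.309,96.295) → (28.194,96.295) → (28.194,18.920) → (3.309,18.920) → (3.309,96.295) (closed)

(bCNC post)
(Date: synthetic)
G21
G90
G00 X90.485 Y129.787
M3 S313
G01 X78.075 Y112.660 F2905
G01 X69.787 Y99.438
G01 X65.621 Y90.121
G01 X65.577 Y84.709
G01 X69.655 Y83.203
M5
G00 X3.309 Y96.295
M3 S538
G01 X28.194 Y96.295 F2266
G01 X28.194 Y18.920
G01 X3.309 Y18.920
G01 X3.309 Y96.295
M5
G00 X0.000 Y0.000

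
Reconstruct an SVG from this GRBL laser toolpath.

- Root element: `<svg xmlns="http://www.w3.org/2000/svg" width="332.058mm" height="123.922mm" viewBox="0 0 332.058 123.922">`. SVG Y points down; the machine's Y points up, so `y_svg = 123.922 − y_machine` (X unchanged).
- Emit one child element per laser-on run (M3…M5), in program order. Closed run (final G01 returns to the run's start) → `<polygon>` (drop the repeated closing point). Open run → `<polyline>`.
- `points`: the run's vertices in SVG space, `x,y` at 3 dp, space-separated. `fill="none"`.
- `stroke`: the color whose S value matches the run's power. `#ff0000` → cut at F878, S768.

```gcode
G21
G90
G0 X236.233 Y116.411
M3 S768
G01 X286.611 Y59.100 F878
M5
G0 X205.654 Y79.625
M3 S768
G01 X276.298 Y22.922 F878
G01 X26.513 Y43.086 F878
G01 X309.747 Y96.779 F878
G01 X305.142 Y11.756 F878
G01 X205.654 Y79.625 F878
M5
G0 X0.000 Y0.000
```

Machine Y-up, SVG Y-down with viewBox height 123.922, so y_svg = 123.922 − y_machine; X carries over. Every run uses S768, so all elements get stroke `#ff0000` (cut).

Run 1: The run is open, so emit a `<polyline>` with points (Y-flipped): 236.233,7.511 286.611,64.822.

Run 2: The run returns to its start, so emit a `<polygon>` with points (Y-flipped): 205.654,44.297 276.298,101.000 26.513,80.836 309.747,27.143 305.142,112.166.

<svg xmlns="http://www.w3.org/2000/svg" width="332.058mm" height="123.922mm" viewBox="0 0 332.058 123.922">
  <polyline points="236.233,7.511 286.611,64.822" fill="none" stroke="#ff0000"/>
  <polygon points="205.654,44.297 276.298,101.000 26.513,80.836 309.747,27.143 305.142,112.166" fill="none" stroke="#ff0000"/>
</svg>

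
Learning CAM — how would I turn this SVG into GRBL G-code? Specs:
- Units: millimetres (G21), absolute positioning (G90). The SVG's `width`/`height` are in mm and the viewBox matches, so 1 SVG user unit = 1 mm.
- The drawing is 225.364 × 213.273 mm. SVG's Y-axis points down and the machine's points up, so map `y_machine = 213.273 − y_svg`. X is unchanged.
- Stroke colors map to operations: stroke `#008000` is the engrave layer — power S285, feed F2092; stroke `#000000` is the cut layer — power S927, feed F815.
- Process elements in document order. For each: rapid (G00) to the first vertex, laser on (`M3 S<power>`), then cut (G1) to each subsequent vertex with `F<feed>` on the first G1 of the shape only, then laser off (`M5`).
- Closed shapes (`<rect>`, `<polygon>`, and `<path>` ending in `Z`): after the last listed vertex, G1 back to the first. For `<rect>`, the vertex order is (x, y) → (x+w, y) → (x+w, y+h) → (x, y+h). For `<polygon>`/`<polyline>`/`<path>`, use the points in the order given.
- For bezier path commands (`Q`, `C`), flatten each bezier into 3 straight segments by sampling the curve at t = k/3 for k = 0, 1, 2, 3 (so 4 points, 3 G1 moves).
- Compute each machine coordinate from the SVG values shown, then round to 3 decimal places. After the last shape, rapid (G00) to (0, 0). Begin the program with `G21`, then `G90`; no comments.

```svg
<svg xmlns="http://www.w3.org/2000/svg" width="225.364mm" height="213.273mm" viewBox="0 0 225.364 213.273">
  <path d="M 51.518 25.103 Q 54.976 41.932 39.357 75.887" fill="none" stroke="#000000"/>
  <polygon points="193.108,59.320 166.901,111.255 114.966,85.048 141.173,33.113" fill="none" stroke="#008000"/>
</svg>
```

G21
G90
G00 X51.518 Y188.170
M3 S927
G1 X51.704 Y175.048 F815
G1 X47.650 Y158.120
G1 X39.357 Y137.386
M5
G00 X193.108 Y153.953
M3 S285
G1 X166.901 Y102.018 F2092
G1 X114.966 Y128.225
G1 X141.173 Y180.160
G1 X193.108 Y153.953
M5
G00 X0.000 Y0.000

1 u = 1 mm; y_m = 213.273 − y.

[1] `<path>` quadratic bezier, #000000→cut S927 F815: (51.518,188.170) → (51.704,175.048) → (47.650,158.120) → (39.357,137.386)

[2] `<polygon>` regular polygon, #008000→engrave S285 F2092: (193.108,153.953) → (166.901,102.018) → (114.966,128.225) → (141.173,180.160) → (193.108,153.953) (closed)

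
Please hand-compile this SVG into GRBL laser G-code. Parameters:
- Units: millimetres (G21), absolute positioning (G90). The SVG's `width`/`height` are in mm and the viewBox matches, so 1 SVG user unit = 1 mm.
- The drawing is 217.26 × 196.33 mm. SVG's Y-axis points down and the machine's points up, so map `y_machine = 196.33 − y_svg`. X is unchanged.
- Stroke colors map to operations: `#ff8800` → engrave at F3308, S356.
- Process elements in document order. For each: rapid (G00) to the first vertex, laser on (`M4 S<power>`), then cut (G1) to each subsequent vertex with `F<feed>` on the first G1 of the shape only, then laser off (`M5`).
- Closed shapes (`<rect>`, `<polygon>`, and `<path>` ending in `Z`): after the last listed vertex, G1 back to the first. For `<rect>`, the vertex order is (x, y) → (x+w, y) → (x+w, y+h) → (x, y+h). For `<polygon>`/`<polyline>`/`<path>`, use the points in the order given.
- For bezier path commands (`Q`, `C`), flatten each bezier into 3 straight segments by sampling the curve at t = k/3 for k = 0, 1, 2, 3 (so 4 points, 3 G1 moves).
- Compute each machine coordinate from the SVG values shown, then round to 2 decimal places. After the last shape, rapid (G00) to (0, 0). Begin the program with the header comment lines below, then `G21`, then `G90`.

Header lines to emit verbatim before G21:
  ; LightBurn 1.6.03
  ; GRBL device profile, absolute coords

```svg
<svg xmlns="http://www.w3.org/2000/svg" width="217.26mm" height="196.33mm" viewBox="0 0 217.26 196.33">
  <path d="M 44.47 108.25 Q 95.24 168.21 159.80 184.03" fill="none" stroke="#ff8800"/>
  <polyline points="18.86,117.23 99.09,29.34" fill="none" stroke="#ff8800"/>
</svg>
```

viewBox `0 0 217.26 196.33` with mm width/height → 1 unit = 1 mm. Flip: y_m = 196.33 − y_svg.

**Shape 1** — `<path>` quadratic bezier, stroke `#ff8800` → engrave (S356, F3308). Control points (SVG): P0=(44.47,108.25), P1=(95.24,168.21), P2=(159.80,184.03); sampled at t=k/3. Machine vertices: (44.47,88.08) → (79.85,53.01) → (118.29,27.75) → (159.80,12.30). Open path.

**Shape 2** — `<polyline>` line segment, stroke `#ff8800` → engrave (S356, F3308). Machine vertices: (18.86,79.10) → (99.09,166.99). Open path.

; LightBurn 1.6.03
; GRBL device profile, absolute coords
G21
G90
G00 X44.47 Y88.08
M4 S356
G1 X79.85 Y53.01 F3308
G1 X118.29 Y27.75
G1 X159.80 Y12.30
M5
G00 X18.86 Y79.10
M4 S356
G1 X99.09 Y166.99 F3308
M5
G00 X0.00 Y0.00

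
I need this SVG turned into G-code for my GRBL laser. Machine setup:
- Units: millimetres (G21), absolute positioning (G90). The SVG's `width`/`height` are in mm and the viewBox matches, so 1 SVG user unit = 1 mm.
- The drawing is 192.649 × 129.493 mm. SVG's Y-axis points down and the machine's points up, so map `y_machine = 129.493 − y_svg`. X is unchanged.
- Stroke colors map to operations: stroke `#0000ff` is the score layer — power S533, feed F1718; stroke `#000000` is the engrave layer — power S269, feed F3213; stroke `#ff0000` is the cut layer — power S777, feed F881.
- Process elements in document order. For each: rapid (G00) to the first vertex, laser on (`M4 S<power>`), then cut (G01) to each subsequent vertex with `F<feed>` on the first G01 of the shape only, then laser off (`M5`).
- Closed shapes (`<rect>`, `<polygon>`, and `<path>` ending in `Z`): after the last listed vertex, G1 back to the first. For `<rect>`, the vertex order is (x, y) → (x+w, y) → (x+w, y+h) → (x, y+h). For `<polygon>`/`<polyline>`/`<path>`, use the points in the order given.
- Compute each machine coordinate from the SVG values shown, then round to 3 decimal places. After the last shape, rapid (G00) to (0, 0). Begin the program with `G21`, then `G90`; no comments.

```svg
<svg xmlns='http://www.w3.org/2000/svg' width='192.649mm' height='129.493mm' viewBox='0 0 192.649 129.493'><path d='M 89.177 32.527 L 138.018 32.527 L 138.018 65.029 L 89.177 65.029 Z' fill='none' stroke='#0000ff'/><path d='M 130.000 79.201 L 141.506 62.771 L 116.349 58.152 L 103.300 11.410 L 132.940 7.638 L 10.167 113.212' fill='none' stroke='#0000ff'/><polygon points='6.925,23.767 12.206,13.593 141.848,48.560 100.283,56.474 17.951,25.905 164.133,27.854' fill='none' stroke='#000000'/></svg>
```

G21
G90
G00 X89.177 Y96.966
M4 S533
G01 X138.018 Y96.966 F1718
G01 X138.018 Y64.464
G01 X89.177 Y64.464
G01 X89.177 Y96.966
M5
G00 X130.000 Y50.292
M4 S533
G01 X141.506 Y66.722 F1718
G01 X116.349 Y71.341
G01 X103.300 Y118.083
G01 X132.940 Y121.855
G01 X10.167 Y16.281
M5
G00 X6.925 Y105.726
M4 S269
G01 X12.206 Y115.900 F3213
G01 X141.848 Y80.933
G01 X100.283 Y73.019
G01 X17.951 Y103.588
G01 X164.133 Y101.639
G01 X6.925 Y105.726
M5
G00 X0.000 Y0.000

Since the viewBox matches the mm dimensions, user units are millimetres directly. The only transform is the Y-flip y_m = 129.493 − y_svg.

Shape 1 is a rectangle drawn with `<path>`. Its stroke #0000ff means score at S533, F1718. After flipping Y the toolpath is (89.177,96.966) → (138.018,96.966) → (138.018,64.464) → (89.177,64.464) → (89.177,96.966), returning to the start.

Shape 2 is a open polyline drawn with `<path>`. Its stroke #0000ff means score at S533, F1718. After flipping Y the toolpath is (130.000,50.292) → (141.506,66.722) → (116.349,71.341) → (103.300,118.083) → (132.940,121.855) → (10.167,16.281).

Shape 3 is a closed polygon drawn with `<polygon>`. Its stroke #000000 means engrave at S269, F3213. After flipping Y the toolpath is (6.925,105.726) → (12.206,115.900) → (141.848,80.933) → (100.283,73.019) → (17.951,103.588) → (164.133,101.639) → (6.925,105.726), returning to the start.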